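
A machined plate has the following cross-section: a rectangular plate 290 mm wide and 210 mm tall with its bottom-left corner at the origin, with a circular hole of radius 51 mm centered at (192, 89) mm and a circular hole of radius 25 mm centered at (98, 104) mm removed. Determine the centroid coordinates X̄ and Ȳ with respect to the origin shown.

X̄ = 139.25 mm, Ȳ = 107.61 mm

plate: A = 290 × 210 = 60900.00, centroid at (145.00, 105.00).
hole 1: A = −π·51² = -8171.28, centroid at (192.00, 89.00).
hole 2: A = −π·25² = -1963.50, centroid at (98.00, 104.00).
ΣA = 50765.22 mm²
ΣAX̄ = (60900.00)(145.00) + (-8171.28)(192.00) + (-1963.50)(98.00) = 7069191.21 mm³
ΣAȲ = (60900.00)(105.00) + (-8171.28)(89.00) + (-1963.50)(104.00) = 5463052.34 mm³
X̄ = 7069191.21 / 50765.22 = 139.25 mm
Ȳ = 5463052.34 / 50765.22 = 107.61 mm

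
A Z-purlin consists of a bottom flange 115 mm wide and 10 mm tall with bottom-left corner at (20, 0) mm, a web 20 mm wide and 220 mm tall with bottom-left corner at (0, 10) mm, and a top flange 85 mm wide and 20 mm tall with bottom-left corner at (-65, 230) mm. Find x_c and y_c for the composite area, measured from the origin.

x_c = 13.09 mm, y_c = 129.90 mm

Part | A | x̄ᵢ | ȳᵢ | A·x̄ᵢ | A·ȳᵢ
bottom flange | 1150.00 | 77.50 | 5.00 | 89125.00 | 5750.00
web | 4400.00 | 10.00 | 120.00 | 44000.00 | 528000.00
top flange | 1700.00 | -22.50 | 240.00 | -38250.00 | 408000.00
Σ | 7250.00 |  |  | 94875.00 | 941750.00
x_c = 94875.00 / 7250.00 = 13.09 mm
y_c = 941750.00 / 7250.00 = 129.90 mm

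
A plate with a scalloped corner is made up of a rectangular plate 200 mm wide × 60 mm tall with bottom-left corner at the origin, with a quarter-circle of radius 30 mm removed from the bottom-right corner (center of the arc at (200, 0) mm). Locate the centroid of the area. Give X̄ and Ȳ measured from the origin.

Part | A | x̄ᵢ | ȳᵢ | A·x̄ᵢ | A·ȳᵢ
plate | 12000.00 | 100.00 | 30.00 | 1200000.00 | 360000.00
removed quarter-circle | -706.86 | 187.27 | 12.73 | -132371.67 | -9000.00
Σ | 11293.14 |  |  | 1067628.33 | 351000.00
X̄ = 1067628.33 / 11293.14 = 94.54 mm
Ȳ = 351000.00 / 11293.14 = 31.08 mm

X̄ = 94.54 mm, Ȳ = 31.08 mm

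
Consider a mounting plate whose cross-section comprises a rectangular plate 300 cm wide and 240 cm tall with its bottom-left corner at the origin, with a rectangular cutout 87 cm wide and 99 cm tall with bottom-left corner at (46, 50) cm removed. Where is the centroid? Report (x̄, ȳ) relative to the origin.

x̄ = 158.22 cm, ȳ = 122.79 cm

plate: A = 300 × 240 = 72000.00, centroid at (150.00, 120.00).
hole: A = −(87 × 99) = -8613.00, centroid at (89.50, 99.50).
ΣA = 63387.00 cm²
ΣAx̄ = (72000.00)(150.00) + (-8613.00)(89.50) = 10029136.50 cm³
ΣAȳ = (72000.00)(120.00) + (-8613.00)(99.50) = 7783006.50 cm³
x̄ = 10029136.50 / 63387.00 = 158.22 cm
ȳ = 7783006.50 / 63387.00 = 122.79 cm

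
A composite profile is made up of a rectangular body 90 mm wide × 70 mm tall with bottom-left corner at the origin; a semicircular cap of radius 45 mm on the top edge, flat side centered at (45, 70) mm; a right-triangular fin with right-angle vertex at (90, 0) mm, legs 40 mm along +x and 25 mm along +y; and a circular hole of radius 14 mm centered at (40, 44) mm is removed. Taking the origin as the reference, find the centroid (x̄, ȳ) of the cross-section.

rectangular body: A = 90 × 70 = 6300.00, centroid at (45.00, 35.00).
semicircular top: A = ½π·45² = 3180.86, centroid at (45.00, 89.10).
triangular fin: A = ½·40·25 = 500.00, centroid at (103.33, 8.33).
hole: A = −π·14² = -615.75, centroid at (40.00, 44.00).
ΣA = 9365.11 mm²
ΣAx̄ = (6300.00)(45.00) + (3180.86)(45.00) + (500.00)(103.33) + (-615.75)(40.00) = 453675.40 mm³
ΣAȳ = (6300.00)(35.00) + (3180.86)(89.10) + (500.00)(8.33) + (-615.75)(44.00) = 480983.95 mm³
x̄ = 453675.40 / 9365.11 = 48.44 mm
ȳ = 480983.95 / 9365.11 = 51.36 mm

x̄ = 48.44 mm, ȳ = 51.36 mm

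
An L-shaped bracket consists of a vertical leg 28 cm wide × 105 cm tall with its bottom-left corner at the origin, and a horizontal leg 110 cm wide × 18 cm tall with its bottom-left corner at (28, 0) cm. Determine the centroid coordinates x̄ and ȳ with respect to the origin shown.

x̄ = 41.77 cm, ȳ = 34.99 cm

Part | A | x̄ᵢ | ȳᵢ | A·x̄ᵢ | A·ȳᵢ
vertical leg | 2940.00 | 14.00 | 52.50 | 41160.00 | 154350.00
horizontal leg | 1980.00 | 83.00 | 9.00 | 164340.00 | 17820.00
Σ | 4920.00 |  |  | 205500.00 | 172170.00
x̄ = 205500.00 / 4920.00 = 41.77 cm
ȳ = 172170.00 / 4920.00 = 34.99 cm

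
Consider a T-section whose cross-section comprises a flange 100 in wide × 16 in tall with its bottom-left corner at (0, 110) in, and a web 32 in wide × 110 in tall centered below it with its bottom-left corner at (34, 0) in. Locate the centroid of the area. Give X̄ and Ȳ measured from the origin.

web: A = 32 × 110 = 3520.00, centroid at (50.00, 55.00).
flange: A = 100 × 16 = 1600.00, centroid at (50.00, 118.00).
ΣA = 5120.00 in², ΣAX̄ = 256000.00 in³, ΣAȲ = 382400.00 in³.
X̄ = 256000.00/5120.00 = 50.00 in; Ȳ = 382400.00/5120.00 = 74.69 in.

X̄ = 50.00 in, Ȳ = 74.69 in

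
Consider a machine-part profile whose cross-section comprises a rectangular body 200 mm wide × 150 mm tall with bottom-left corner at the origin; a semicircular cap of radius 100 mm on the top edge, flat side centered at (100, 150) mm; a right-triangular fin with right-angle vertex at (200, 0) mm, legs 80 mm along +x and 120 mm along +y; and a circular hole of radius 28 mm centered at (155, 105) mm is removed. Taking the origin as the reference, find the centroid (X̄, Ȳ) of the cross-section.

rectangular body: A = 200 × 150 = 30000.00, centroid at (100.00, 75.00).
semicircular top: A = ½π·100² = 15707.96, centroid at (100.00, 192.44).
triangular fin: A = ½·80·120 = 4800.00, centroid at (226.67, 40.00).
hole: A = −π·28² = -2463.01, centroid at (155.00, 105.00).
ΣA = 48044.95 mm², ΣAX̄ = 5277029.99 mm³, ΣAȲ = 5206245.25 mm³.
X̄ = 5277029.99/48044.95 = 109.84 mm; Ȳ = 5206245.25/48044.95 = 108.36 mm.

X̄ = 109.84 mm, Ȳ = 108.36 mm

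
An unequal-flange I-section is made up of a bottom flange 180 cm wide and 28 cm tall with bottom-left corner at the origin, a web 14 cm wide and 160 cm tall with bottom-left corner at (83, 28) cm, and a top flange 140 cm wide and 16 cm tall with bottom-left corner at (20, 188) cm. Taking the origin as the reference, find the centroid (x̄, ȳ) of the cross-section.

bottom flange: A = 180 × 28 = 5040.00, centroid at (90.00, 14.00).
web: A = 14 × 160 = 2240.00, centroid at (90.00, 108.00).
top flange: A = 140 × 16 = 2240.00, centroid at (90.00, 196.00).
ΣA = 9520.00 cm²
ΣAx̄ = (5040.00)(90.00) + (2240.00)(90.00) + (2240.00)(90.00) = 856800.00 cm³
ΣAȳ = (5040.00)(14.00) + (2240.00)(108.00) + (2240.00)(196.00) = 751520.00 cm³
x̄ = 856800.00 / 9520.00 = 90.00 cm
ȳ = 751520.00 / 9520.00 = 78.94 cm

x̄ = 90.00 cm, ȳ = 78.94 cm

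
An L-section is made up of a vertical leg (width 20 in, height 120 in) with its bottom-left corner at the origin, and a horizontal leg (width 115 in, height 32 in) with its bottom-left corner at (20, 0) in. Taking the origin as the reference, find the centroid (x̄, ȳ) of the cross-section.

vertical leg: A = 20 × 120 = 2400.00, centroid at (10.00, 60.00).
horizontal leg: A = 115 × 32 = 3680.00, centroid at (77.50, 16.00).
ΣA = 6080.00 in², ΣAx̄ = 309200.00 in³, ΣAȳ = 202880.00 in³.
x̄ = 309200.00/6080.00 = 50.86 in; ȳ = 202880.00/6080.00 = 33.37 in.

x̄ = 50.86 in, ȳ = 33.37 in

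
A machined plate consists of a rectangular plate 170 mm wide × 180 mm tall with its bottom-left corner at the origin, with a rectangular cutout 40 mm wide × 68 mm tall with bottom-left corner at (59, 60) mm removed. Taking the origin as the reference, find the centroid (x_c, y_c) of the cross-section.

x_c = 85.59 mm, y_c = 89.61 mm

plate: A = 170 × 180 = 30600.00, centroid at (85.00, 90.00).
hole: A = −(40 × 68) = -2720.00, centroid at (79.00, 94.00).
ΣA = 27880.00 mm²
ΣAx_c = (30600.00)(85.00) + (-2720.00)(79.00) = 2386120.00 mm³
ΣAy_c = (30600.00)(90.00) + (-2720.00)(94.00) = 2498320.00 mm³
x_c = 2386120.00 / 27880.00 = 85.59 mm
y_c = 2498320.00 / 27880.00 = 89.61 mm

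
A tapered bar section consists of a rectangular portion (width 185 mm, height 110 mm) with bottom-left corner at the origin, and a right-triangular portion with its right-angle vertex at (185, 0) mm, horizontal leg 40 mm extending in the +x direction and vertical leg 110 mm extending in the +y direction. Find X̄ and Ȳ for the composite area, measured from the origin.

X̄ = 102.83 mm, Ȳ = 53.21 mm

Part | A | x̄ᵢ | ȳᵢ | A·x̄ᵢ | A·ȳᵢ
rectangular portion | 20350.00 | 92.50 | 55.00 | 1882375.00 | 1119250.00
triangular portion | 2200.00 | 198.33 | 36.67 | 436333.33 | 80666.67
Σ | 22550.00 |  |  | 2318708.33 | 1199916.67
X̄ = 2318708.33 / 22550.00 = 102.83 mm
Ȳ = 1199916.67 / 22550.00 = 53.21 mm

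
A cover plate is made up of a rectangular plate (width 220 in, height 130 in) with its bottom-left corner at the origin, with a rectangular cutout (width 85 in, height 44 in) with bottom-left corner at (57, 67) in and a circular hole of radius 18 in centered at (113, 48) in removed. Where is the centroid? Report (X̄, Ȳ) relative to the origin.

plate: A = 220 × 130 = 28600.00, centroid at (110.00, 65.00).
hole 1: A = −(85 × 44) = -3740.00, centroid at (99.50, 89.00).
hole 2: A = −π·18² = -1017.88, centroid at (113.00, 48.00).
ΣA = 23842.12 in², ΣAX̄ = 2658850.01 in³, ΣAȲ = 1477281.95 in³.
X̄ = 2658850.01/23842.12 = 111.52 in; Ȳ = 1477281.95/23842.12 = 61.96 in.

X̄ = 111.52 in, Ȳ = 61.96 in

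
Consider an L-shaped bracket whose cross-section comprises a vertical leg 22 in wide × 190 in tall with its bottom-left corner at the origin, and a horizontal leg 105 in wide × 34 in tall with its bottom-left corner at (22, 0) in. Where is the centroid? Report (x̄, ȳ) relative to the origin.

vertical leg: A = 22 × 190 = 4180.00, centroid at (11.00, 95.00).
horizontal leg: A = 105 × 34 = 3570.00, centroid at (74.50, 17.00).
ΣA = 7750.00 in², ΣAx̄ = 311945.00 in³, ΣAȳ = 457790.00 in³.
x̄ = 311945.00/7750.00 = 40.25 in; ȳ = 457790.00/7750.00 = 59.07 in.

x̄ = 40.25 in, ȳ = 59.07 in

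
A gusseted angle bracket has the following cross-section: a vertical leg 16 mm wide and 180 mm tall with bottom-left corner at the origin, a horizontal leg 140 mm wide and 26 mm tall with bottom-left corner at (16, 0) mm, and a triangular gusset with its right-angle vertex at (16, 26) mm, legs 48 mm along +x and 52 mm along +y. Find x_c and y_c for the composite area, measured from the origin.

x_c = 48.41 mm, y_c = 46.42 mm

Part | A | x̄ᵢ | ȳᵢ | A·x̄ᵢ | A·ȳᵢ
vertical leg | 2880.00 | 8.00 | 90.00 | 23040.00 | 259200.00
horizontal leg | 3640.00 | 86.00 | 13.00 | 313040.00 | 47320.00
gusset | 1248.00 | 32.00 | 43.33 | 39936.00 | 54080.00
Σ | 7768.00 |  |  | 376016.00 | 360600.00
x_c = 376016.00 / 7768.00 = 48.41 mm
y_c = 360600.00 / 7768.00 = 46.42 mm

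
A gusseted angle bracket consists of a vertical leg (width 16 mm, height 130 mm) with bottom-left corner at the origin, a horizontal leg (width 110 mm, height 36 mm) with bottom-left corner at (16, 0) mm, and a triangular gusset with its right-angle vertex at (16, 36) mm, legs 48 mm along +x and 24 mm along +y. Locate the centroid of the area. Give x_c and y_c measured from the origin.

x_c = 47.80 mm, y_c = 35.04 mm

Part | A | x̄ᵢ | ȳᵢ | A·x̄ᵢ | A·ȳᵢ
vertical leg | 2080.00 | 8.00 | 65.00 | 16640.00 | 135200.00
horizontal leg | 3960.00 | 71.00 | 18.00 | 281160.00 | 71280.00
gusset | 576.00 | 32.00 | 44.00 | 18432.00 | 25344.00
Σ | 6616.00 |  |  | 316232.00 | 231824.00
x_c = 316232.00 / 6616.00 = 47.80 mm
y_c = 231824.00 / 6616.00 = 35.04 mm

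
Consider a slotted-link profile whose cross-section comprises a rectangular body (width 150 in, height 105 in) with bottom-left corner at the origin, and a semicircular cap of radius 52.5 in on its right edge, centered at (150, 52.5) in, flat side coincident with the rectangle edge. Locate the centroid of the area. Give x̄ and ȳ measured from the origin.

Part | A | x̄ᵢ | ȳᵢ | A·x̄ᵢ | A·ȳᵢ
rectangular body | 15750.00 | 75.00 | 52.50 | 1181250.00 | 826875.00
semicircular end | 4329.51 | 172.28 | 52.50 | 745894.86 | 227299.14
Σ | 20079.51 |  |  | 1927144.86 | 1054174.14
x̄ = 1927144.86 / 20079.51 = 95.98 in
ȳ = 1054174.14 / 20079.51 = 52.50 in

x̄ = 95.98 in, ȳ = 52.50 in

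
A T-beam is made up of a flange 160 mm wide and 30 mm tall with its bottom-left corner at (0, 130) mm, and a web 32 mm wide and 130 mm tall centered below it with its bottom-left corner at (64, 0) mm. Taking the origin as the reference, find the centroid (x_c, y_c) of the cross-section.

web: A = 32 × 130 = 4160.00, centroid at (80.00, 65.00).
flange: A = 160 × 30 = 4800.00, centroid at (80.00, 145.00).
ΣA = 8960.00 mm², ΣAx_c = 716800.00 mm³, ΣAy_c = 966400.00 mm³.
x_c = 716800.00/8960.00 = 80.00 mm; y_c = 966400.00/8960.00 = 107.86 mm.

x_c = 80.00 mm, y_c = 107.86 mm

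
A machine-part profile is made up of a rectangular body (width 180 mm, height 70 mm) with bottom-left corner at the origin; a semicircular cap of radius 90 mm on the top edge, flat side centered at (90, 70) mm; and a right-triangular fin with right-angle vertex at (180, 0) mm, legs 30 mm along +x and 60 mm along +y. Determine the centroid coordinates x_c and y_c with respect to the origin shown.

rectangular body: A = 180 × 70 = 12600.00, centroid at (90.00, 35.00).
semicircular top: A = ½π·90² = 12723.45, centroid at (90.00, 108.20).
triangular fin: A = ½·30·60 = 900.00, centroid at (190.00, 20.00).
ΣA = 26223.45 mm²
ΣAx_c = (12600.00)(90.00) + (12723.45)(90.00) + (900.00)(190.00) = 2450110.52 mm³
ΣAy_c = (12600.00)(35.00) + (12723.45)(108.20) + (900.00)(20.00) = 1835641.52 mm³
x_c = 2450110.52 / 26223.45 = 93.43 mm
y_c = 1835641.52 / 26223.45 = 70.00 mm

x_c = 93.43 mm, y_c = 70.00 mm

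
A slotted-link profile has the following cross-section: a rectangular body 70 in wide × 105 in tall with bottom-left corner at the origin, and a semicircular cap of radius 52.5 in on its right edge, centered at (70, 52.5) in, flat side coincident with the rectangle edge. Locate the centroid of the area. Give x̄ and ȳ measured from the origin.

x̄ = 56.23 in, ȳ = 52.50 in

rectangular body: A = 70 × 105 = 7350.00, centroid at (35.00, 52.50).
semicircular end: A = ½π·52.5² = 4329.51, centroid at (92.28, 52.50).
ΣA = 11679.51 in², ΣAx̄ = 656784.27 in³, ΣAȳ = 613174.14 in³.
x̄ = 656784.27/11679.51 = 56.23 in; ȳ = 613174.14/11679.51 = 52.50 in.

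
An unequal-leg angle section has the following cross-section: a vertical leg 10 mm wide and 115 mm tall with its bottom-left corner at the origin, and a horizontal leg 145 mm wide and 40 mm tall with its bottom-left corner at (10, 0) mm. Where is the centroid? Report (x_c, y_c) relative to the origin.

x_c = 69.68 mm, y_c = 26.21 mm

vertical leg: A = 10 × 115 = 1150.00, centroid at (5.00, 57.50).
horizontal leg: A = 145 × 40 = 5800.00, centroid at (82.50, 20.00).
ΣA = 6950.00 mm²
ΣAx_c = (1150.00)(5.00) + (5800.00)(82.50) = 484250.00 mm³
ΣAy_c = (1150.00)(57.50) + (5800.00)(20.00) = 182125.00 mm³
x_c = 484250.00 / 6950.00 = 69.68 mm
y_c = 182125.00 / 6950.00 = 26.21 mm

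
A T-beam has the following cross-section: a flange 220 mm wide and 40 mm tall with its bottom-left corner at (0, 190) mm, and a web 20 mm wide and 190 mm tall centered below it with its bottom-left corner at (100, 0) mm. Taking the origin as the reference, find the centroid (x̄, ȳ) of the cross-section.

Part | A | x̄ᵢ | ȳᵢ | A·x̄ᵢ | A·ȳᵢ
web | 3800.00 | 110.00 | 95.00 | 418000.00 | 361000.00
flange | 8800.00 | 110.00 | 210.00 | 968000.00 | 1848000.00
Σ | 12600.00 |  |  | 1386000.00 | 2209000.00
x̄ = 1386000.00 / 12600.00 = 110.00 mm
ȳ = 2209000.00 / 12600.00 = 175.32 mm

x̄ = 110.00 mm, ȳ = 175.32 mm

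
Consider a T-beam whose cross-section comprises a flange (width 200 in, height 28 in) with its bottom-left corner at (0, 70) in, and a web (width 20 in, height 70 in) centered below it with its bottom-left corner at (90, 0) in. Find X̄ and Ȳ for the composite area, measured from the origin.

web: A = 20 × 70 = 1400.00, centroid at (100.00, 35.00).
flange: A = 200 × 28 = 5600.00, centroid at (100.00, 84.00).
ΣA = 7000.00 in², ΣAX̄ = 700000.00 in³, ΣAȲ = 519400.00 in³.
X̄ = 700000.00/7000.00 = 100.00 in; Ȳ = 519400.00/7000.00 = 74.20 in.

X̄ = 100.00 in, Ȳ = 74.20 in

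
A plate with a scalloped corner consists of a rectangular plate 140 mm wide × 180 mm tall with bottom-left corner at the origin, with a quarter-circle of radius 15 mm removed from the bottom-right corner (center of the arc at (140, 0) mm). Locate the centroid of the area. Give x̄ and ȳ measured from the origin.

plate: A = 140 × 180 = 25200.00, centroid at (70.00, 90.00).
removed quarter-circle: A = −¼π·15² = -176.71, centroid at (133.63, 6.37).
ΣA = 25023.29 mm²
ΣAx̄ = (25200.00)(70.00) + (-176.71)(133.63) = 1740384.96 mm³
ΣAȳ = (25200.00)(90.00) + (-176.71)(6.37) = 2266875.00 mm³
x̄ = 1740384.96 / 25023.29 = 69.55 mm
ȳ = 2266875.00 / 25023.29 = 90.59 mm

x̄ = 69.55 mm, ȳ = 90.59 mm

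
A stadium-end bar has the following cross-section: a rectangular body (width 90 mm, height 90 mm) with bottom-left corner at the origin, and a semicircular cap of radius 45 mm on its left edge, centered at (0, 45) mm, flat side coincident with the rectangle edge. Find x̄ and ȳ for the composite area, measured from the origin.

x̄ = 26.93 mm, ȳ = 45.00 mm

Part | A | x̄ᵢ | ȳᵢ | A·x̄ᵢ | A·ȳᵢ
rectangular body | 8100.00 | 45.00 | 45.00 | 364500.00 | 364500.00
semicircular end | 3180.86 | -19.10 | 45.00 | -60750.00 | 143138.82
Σ | 11280.86 |  |  | 303750.00 | 507638.82
x̄ = 303750.00 / 11280.86 = 26.93 mm
ȳ = 507638.82 / 11280.86 = 45.00 mm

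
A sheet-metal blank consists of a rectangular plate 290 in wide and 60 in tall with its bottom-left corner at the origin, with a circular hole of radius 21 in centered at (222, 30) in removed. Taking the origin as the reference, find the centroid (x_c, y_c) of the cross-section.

x_c = 138.34 in, y_c = 30.00 in

plate: A = 290 × 60 = 17400.00, centroid at (145.00, 30.00).
hole: A = −π·21² = -1385.44, centroid at (222.00, 30.00).
ΣA = 16014.56 in²
ΣAx_c = (17400.00)(145.00) + (-1385.44)(222.00) = 2215431.80 in³
ΣAy_c = (17400.00)(30.00) + (-1385.44)(30.00) = 480436.73 in³
x_c = 2215431.80 / 16014.56 = 138.34 in
y_c = 480436.73 / 16014.56 = 30.00 in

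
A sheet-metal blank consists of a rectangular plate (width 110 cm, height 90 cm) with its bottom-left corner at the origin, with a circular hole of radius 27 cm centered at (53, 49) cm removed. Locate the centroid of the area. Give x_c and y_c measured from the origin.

Part | A | x̄ᵢ | ȳᵢ | A·x̄ᵢ | A·ȳᵢ
plate | 9900.00 | 55.00 | 45.00 | 544500.00 | 445500.00
hole | -2290.22 | 53.00 | 49.00 | -121381.72 | -112220.83
Σ | 7609.78 |  |  | 423118.28 | 333279.17
x_c = 423118.28 / 7609.78 = 55.60 cm
y_c = 333279.17 / 7609.78 = 43.80 cm

x_c = 55.60 cm, y_c = 43.80 cm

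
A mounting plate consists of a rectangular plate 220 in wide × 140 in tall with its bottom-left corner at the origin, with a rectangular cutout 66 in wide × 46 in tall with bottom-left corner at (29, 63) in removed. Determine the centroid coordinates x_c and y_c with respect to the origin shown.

plate: A = 220 × 140 = 30800.00, centroid at (110.00, 70.00).
hole: A = −(66 × 46) = -3036.00, centroid at (62.00, 86.00).
ΣA = 27764.00 in²
ΣAx_c = (30800.00)(110.00) + (-3036.00)(62.00) = 3199768.00 in³
ΣAy_c = (30800.00)(70.00) + (-3036.00)(86.00) = 1894904.00 in³
x_c = 3199768.00 / 27764.00 = 115.25 in
y_c = 1894904.00 / 27764.00 = 68.25 in

x_c = 115.25 in, y_c = 68.25 in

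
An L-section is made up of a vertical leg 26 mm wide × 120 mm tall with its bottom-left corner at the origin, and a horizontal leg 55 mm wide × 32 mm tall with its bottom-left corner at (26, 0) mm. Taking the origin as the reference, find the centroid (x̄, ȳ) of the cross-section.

x̄ = 27.61 mm, ȳ = 44.13 mm

vertical leg: A = 26 × 120 = 3120.00, centroid at (13.00, 60.00).
horizontal leg: A = 55 × 32 = 1760.00, centroid at (53.50, 16.00).
ΣA = 4880.00 mm², ΣAx̄ = 134720.00 mm³, ΣAȳ = 215360.00 mm³.
x̄ = 134720.00/4880.00 = 27.61 mm; ȳ = 215360.00/4880.00 = 44.13 mm.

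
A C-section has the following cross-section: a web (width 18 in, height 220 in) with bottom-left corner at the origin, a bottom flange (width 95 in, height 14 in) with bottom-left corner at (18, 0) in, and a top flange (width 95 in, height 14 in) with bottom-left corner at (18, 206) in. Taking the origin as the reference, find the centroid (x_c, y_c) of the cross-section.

x_c = 31.70 in, y_c = 110.00 in

web: A = 18 × 220 = 3960.00, centroid at (9.00, 110.00).
bottom flange: A = 95 × 14 = 1330.00, centroid at (65.50, 7.00).
top flange: A = 95 × 14 = 1330.00, centroid at (65.50, 213.00).
ΣA = 6620.00 in²
ΣAx_c = (3960.00)(9.00) + (1330.00)(65.50) + (1330.00)(65.50) = 209870.00 in³
ΣAy_c = (3960.00)(110.00) + (1330.00)(7.00) + (1330.00)(213.00) = 728200.00 in³
x_c = 209870.00 / 6620.00 = 31.70 in
y_c = 728200.00 / 6620.00 = 110.00 in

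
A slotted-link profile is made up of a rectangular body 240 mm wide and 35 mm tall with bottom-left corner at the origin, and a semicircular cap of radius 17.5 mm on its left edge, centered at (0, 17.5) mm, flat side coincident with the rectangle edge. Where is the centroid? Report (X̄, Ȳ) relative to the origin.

Part | A | x̄ᵢ | ȳᵢ | A·x̄ᵢ | A·ȳᵢ
rectangular body | 8400.00 | 120.00 | 17.50 | 1008000.00 | 147000.00
semicircular end | 481.06 | -7.43 | 17.50 | -3572.92 | 8418.49
Σ | 8881.06 |  |  | 1004427.08 | 155418.49
X̄ = 1004427.08 / 8881.06 = 113.10 mm
Ȳ = 155418.49 / 8881.06 = 17.50 mm

X̄ = 113.10 mm, Ȳ = 17.50 mm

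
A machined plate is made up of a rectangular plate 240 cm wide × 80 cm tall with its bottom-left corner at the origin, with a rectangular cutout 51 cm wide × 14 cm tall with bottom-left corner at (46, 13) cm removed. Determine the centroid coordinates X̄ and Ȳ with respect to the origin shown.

plate: A = 240 × 80 = 19200.00, centroid at (120.00, 40.00).
hole: A = −(51 × 14) = -714.00, centroid at (71.50, 20.00).
ΣA = 18486.00 cm²
ΣAX̄ = (19200.00)(120.00) + (-714.00)(71.50) = 2252949.00 cm³
ΣAȲ = (19200.00)(40.00) + (-714.00)(20.00) = 753720.00 cm³
X̄ = 2252949.00 / 18486.00 = 121.87 cm
Ȳ = 753720.00 / 18486.00 = 40.77 cm

X̄ = 121.87 cm, Ȳ = 40.77 cm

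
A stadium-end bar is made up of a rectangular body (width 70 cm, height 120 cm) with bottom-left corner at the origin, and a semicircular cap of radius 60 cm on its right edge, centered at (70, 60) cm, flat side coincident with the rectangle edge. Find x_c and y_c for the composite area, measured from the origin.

rectangular body: A = 70 × 120 = 8400.00, centroid at (35.00, 60.00).
semicircular end: A = ½π·60² = 5654.87, centroid at (95.46, 60.00).
ΣA = 14054.87 cm²
ΣAx_c = (8400.00)(35.00) + (5654.87)(95.46) = 833840.67 cm³
ΣAy_c = (8400.00)(60.00) + (5654.87)(60.00) = 843292.01 cm³
x_c = 833840.67 / 14054.87 = 59.33 cm
y_c = 843292.01 / 14054.87 = 60.00 cm

x_c = 59.33 cm, y_c = 60.00 cm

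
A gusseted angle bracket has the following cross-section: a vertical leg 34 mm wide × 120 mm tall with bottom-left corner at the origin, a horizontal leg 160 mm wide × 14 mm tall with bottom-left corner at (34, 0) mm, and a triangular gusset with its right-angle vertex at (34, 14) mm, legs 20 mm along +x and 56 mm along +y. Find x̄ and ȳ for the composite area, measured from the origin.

x̄ = 50.51 mm, ȳ = 40.52 mm

Part | A | x̄ᵢ | ȳᵢ | A·x̄ᵢ | A·ȳᵢ
vertical leg | 4080.00 | 17.00 | 60.00 | 69360.00 | 244800.00
horizontal leg | 2240.00 | 114.00 | 7.00 | 255360.00 | 15680.00
gusset | 560.00 | 40.67 | 32.67 | 22773.33 | 18293.33
Σ | 6880.00 |  |  | 347493.33 | 278773.33
x̄ = 347493.33 / 6880.00 = 50.51 mm
ȳ = 278773.33 / 6880.00 = 40.52 mm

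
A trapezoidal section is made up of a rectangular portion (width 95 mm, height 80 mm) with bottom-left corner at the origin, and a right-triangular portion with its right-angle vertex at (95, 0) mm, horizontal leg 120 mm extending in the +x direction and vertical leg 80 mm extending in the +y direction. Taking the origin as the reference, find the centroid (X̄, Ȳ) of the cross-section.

X̄ = 81.37 mm, Ȳ = 34.84 mm

rectangular portion: A = 95 × 80 = 7600.00, centroid at (47.50, 40.00).
triangular portion: A = ½·120·80 = 4800.00, centroid at (135.00, 26.67).
ΣA = 12400.00 mm²
ΣAX̄ = (7600.00)(47.50) + (4800.00)(135.00) = 1009000.00 mm³
ΣAȲ = (7600.00)(40.00) + (4800.00)(26.67) = 432000.00 mm³
X̄ = 1009000.00 / 12400.00 = 81.37 mm
Ȳ = 432000.00 / 12400.00 = 34.84 mm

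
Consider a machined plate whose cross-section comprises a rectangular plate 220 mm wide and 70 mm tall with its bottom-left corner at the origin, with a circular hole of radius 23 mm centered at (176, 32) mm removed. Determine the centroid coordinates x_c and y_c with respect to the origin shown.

x_c = 102.02 mm, y_c = 35.36 mm

plate: A = 220 × 70 = 15400.00, centroid at (110.00, 35.00).
hole: A = −π·23² = -1661.90, centroid at (176.00, 32.00).
ΣA = 13738.10 mm², ΣAx_c = 1401505.16 mm³, ΣAy_c = 485819.12 mm³.
x_c = 1401505.16/13738.10 = 102.02 mm; y_c = 485819.12/13738.10 = 35.36 mm.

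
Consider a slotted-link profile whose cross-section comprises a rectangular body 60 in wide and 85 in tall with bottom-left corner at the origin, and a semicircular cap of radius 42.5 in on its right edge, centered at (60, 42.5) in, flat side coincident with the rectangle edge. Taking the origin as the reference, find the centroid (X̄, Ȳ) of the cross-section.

Part | A | x̄ᵢ | ȳᵢ | A·x̄ᵢ | A·ȳᵢ
rectangular body | 5100.00 | 30.00 | 42.50 | 153000.00 | 216750.00
semicircular end | 2837.25 | 78.04 | 42.50 | 221412.14 | 120583.16
Σ | 7937.25 |  |  | 374412.14 | 337333.16
X̄ = 374412.14 / 7937.25 = 47.17 in
Ȳ = 337333.16 / 7937.25 = 42.50 in

X̄ = 47.17 in, Ȳ = 42.50 in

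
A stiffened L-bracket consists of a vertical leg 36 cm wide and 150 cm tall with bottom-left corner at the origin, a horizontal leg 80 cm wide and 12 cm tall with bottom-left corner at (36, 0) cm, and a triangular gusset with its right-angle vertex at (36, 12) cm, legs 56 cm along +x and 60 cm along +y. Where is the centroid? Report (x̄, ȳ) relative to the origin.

vertical leg: A = 36 × 150 = 5400.00, centroid at (18.00, 75.00).
horizontal leg: A = 80 × 12 = 960.00, centroid at (76.00, 6.00).
gusset: A = ½·56·60 = 1680.00, centroid at (54.67, 32.00).
ΣA = 8040.00 cm²
ΣAx̄ = (5400.00)(18.00) + (960.00)(76.00) + (1680.00)(54.67) = 262000.00 cm³
ΣAȳ = (5400.00)(75.00) + (960.00)(6.00) + (1680.00)(32.00) = 464520.00 cm³
x̄ = 262000.00 / 8040.00 = 32.59 cm
ȳ = 464520.00 / 8040.00 = 57.78 cm

x̄ = 32.59 cm, ȳ = 57.78 cm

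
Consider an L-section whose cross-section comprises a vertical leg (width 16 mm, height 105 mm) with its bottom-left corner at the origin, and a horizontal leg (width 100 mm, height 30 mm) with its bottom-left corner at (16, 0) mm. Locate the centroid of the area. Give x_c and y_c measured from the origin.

Part | A | x̄ᵢ | ȳᵢ | A·x̄ᵢ | A·ȳᵢ
vertical leg | 1680.00 | 8.00 | 52.50 | 13440.00 | 88200.00
horizontal leg | 3000.00 | 66.00 | 15.00 | 198000.00 | 45000.00
Σ | 4680.00 |  |  | 211440.00 | 133200.00
x_c = 211440.00 / 4680.00 = 45.18 mm
y_c = 133200.00 / 4680.00 = 28.46 mm

x_c = 45.18 mm, y_c = 28.46 mm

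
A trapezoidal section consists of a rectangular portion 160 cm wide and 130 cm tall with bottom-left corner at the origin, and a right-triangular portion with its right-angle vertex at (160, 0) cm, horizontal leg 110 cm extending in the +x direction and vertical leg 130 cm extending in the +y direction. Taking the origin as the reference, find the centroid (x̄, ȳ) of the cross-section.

rectangular portion: A = 160 × 130 = 20800.00, centroid at (80.00, 65.00).
triangular portion: A = ½·110·130 = 7150.00, centroid at (196.67, 43.33).
ΣA = 27950.00 cm², ΣAx̄ = 3070166.67 cm³, ΣAȳ = 1661833.33 cm³.
x̄ = 3070166.67/27950.00 = 109.84 cm; ȳ = 1661833.33/27950.00 = 59.46 cm.

x̄ = 109.84 cm, ȳ = 59.46 cm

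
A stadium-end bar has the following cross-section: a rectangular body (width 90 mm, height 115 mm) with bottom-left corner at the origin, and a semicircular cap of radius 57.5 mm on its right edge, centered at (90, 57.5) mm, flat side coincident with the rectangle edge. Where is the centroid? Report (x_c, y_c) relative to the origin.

rectangular body: A = 90 × 115 = 10350.00, centroid at (45.00, 57.50).
semicircular end: A = ½π·57.5² = 5193.45, centroid at (114.40, 57.50).
ΣA = 15543.45 mm²
ΣAx_c = (10350.00)(45.00) + (5193.45)(114.40) = 1059899.67 mm³
ΣAy_c = (10350.00)(57.50) + (5193.45)(57.50) = 893748.11 mm³
x_c = 1059899.67 / 15543.45 = 68.19 mm
y_c = 893748.11 / 15543.45 = 57.50 mm

x_c = 68.19 mm, y_c = 57.50 mm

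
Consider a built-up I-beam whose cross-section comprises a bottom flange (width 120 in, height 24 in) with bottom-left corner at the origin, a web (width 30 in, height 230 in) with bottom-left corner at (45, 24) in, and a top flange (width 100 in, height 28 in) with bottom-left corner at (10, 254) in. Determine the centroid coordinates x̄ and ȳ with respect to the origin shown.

bottom flange: A = 120 × 24 = 2880.00, centroid at (60.00, 12.00).
web: A = 30 × 230 = 6900.00, centroid at (60.00, 139.00).
top flange: A = 100 × 28 = 2800.00, centroid at (60.00, 268.00).
ΣA = 12580.00 in²
ΣAx̄ = (2880.00)(60.00) + (6900.00)(60.00) + (2800.00)(60.00) = 754800.00 in³
ΣAȳ = (2880.00)(12.00) + (6900.00)(139.00) + (2800.00)(268.00) = 1744060.00 in³
x̄ = 754800.00 / 12580.00 = 60.00 in
ȳ = 1744060.00 / 12580.00 = 138.64 in

x̄ = 60.00 in, ȳ = 138.64 in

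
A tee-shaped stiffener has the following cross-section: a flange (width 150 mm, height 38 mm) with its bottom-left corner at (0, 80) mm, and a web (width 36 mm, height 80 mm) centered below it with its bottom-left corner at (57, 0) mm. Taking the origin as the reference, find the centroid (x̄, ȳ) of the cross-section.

x̄ = 75.00 mm, ȳ = 79.20 mm

web: A = 36 × 80 = 2880.00, centroid at (75.00, 40.00).
flange: A = 150 × 38 = 5700.00, centroid at (75.00, 99.00).
ΣA = 8580.00 mm²
ΣAx̄ = (2880.00)(75.00) + (5700.00)(75.00) = 643500.00 mm³
ΣAȳ = (2880.00)(40.00) + (5700.00)(99.00) = 679500.00 mm³
x̄ = 643500.00 / 8580.00 = 75.00 mm
ȳ = 679500.00 / 8580.00 = 79.20 mm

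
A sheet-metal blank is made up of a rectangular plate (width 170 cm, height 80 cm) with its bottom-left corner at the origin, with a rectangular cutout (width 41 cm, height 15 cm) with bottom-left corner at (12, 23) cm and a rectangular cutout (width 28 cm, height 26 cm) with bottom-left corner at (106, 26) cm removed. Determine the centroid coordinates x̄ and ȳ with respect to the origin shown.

x̄ = 85.56 cm, ȳ = 40.54 cm

plate: A = 170 × 80 = 13600.00, centroid at (85.00, 40.00).
hole 1: A = −(41 × 15) = -615.00, centroid at (32.50, 30.50).
hole 2: A = −(28 × 26) = -728.00, centroid at (120.00, 39.00).
ΣA = 12257.00 cm²
ΣAx̄ = (13600.00)(85.00) + (-615.00)(32.50) + (-728.00)(120.00) = 1048652.50 cm³
ΣAȳ = (13600.00)(40.00) + (-615.00)(30.50) + (-728.00)(39.00) = 496850.50 cm³
x̄ = 1048652.50 / 12257.00 = 85.56 cm
ȳ = 496850.50 / 12257.00 = 40.54 cm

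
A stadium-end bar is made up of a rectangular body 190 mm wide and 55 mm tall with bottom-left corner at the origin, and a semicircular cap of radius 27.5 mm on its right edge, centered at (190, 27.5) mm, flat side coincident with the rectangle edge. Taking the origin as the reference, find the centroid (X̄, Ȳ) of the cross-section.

X̄ = 105.89 mm, Ȳ = 27.50 mm

rectangular body: A = 190 × 55 = 10450.00, centroid at (95.00, 27.50).
semicircular end: A = ½π·27.5² = 1187.91, centroid at (201.67, 27.50).
ΣA = 11637.91 mm², ΣAX̄ = 1232318.38 mm³, ΣAȲ = 320042.65 mm³.
X̄ = 1232318.38/11637.91 = 105.89 mm; Ȳ = 320042.65/11637.91 = 27.50 mm.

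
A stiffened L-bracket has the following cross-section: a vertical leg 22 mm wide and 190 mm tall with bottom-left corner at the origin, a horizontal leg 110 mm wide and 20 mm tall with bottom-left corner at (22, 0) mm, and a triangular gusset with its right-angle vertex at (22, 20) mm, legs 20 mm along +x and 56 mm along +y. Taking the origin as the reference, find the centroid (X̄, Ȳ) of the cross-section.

vertical leg: A = 22 × 190 = 4180.00, centroid at (11.00, 95.00).
horizontal leg: A = 110 × 20 = 2200.00, centroid at (77.00, 10.00).
gusset: A = ½·20·56 = 560.00, centroid at (28.67, 38.67).
ΣA = 6940.00 mm², ΣAX̄ = 231433.33 mm³, ΣAȲ = 440753.33 mm³.
X̄ = 231433.33/6940.00 = 33.35 mm; Ȳ = 440753.33/6940.00 = 63.51 mm.

X̄ = 33.35 mm, Ȳ = 63.51 mm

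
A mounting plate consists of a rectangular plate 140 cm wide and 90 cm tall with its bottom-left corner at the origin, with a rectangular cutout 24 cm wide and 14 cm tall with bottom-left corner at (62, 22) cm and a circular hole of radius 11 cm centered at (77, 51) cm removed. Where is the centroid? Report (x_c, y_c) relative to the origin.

x_c = 69.66 cm, y_c = 45.26 cm

plate: A = 140 × 90 = 12600.00, centroid at (70.00, 45.00).
hole 1: A = −(24 × 14) = -336.00, centroid at (74.00, 29.00).
hole 2: A = −π·11² = -380.13, centroid at (77.00, 51.00).
ΣA = 11883.87 cm², ΣAx_c = 827865.78 cm³, ΣAy_c = 537869.23 cm³.
x_c = 827865.78/11883.87 = 69.66 cm; y_c = 537869.23/11883.87 = 45.26 cm.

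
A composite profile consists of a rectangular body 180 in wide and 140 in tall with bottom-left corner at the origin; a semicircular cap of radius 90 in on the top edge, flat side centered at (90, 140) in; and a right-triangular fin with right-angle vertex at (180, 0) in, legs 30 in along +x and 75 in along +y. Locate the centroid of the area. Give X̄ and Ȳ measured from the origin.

Part | A | x̄ᵢ | ȳᵢ | A·x̄ᵢ | A·ȳᵢ
rectangular body | 25200.00 | 90.00 | 70.00 | 2268000.00 | 1764000.00
semicircular top | 12723.45 | 90.00 | 178.20 | 1145110.52 | 2267283.03
triangular fin | 1125.00 | 190.00 | 25.00 | 213750.00 | 28125.00
Σ | 39048.45 |  |  | 3626860.52 | 4059408.03
X̄ = 3626860.52 / 39048.45 = 92.88 in
Ȳ = 4059408.03 / 39048.45 = 103.96 in

X̄ = 92.88 in, Ȳ = 103.96 in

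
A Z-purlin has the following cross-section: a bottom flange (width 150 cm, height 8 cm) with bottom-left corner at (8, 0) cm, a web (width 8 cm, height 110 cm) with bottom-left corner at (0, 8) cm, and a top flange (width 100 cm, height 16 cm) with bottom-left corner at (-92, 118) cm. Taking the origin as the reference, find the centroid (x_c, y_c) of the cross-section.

x_c = 9.76 cm, y_c = 71.15 cm

Part | A | x̄ᵢ | ȳᵢ | A·x̄ᵢ | A·ȳᵢ
bottom flange | 1200.00 | 83.00 | 4.00 | 99600.00 | 4800.00
web | 880.00 | 4.00 | 63.00 | 3520.00 | 55440.00
top flange | 1600.00 | -42.00 | 126.00 | -67200.00 | 201600.00
Σ | 3680.00 |  |  | 35920.00 | 261840.00
x_c = 35920.00 / 3680.00 = 9.76 cm
y_c = 261840.00 / 3680.00 = 71.15 cm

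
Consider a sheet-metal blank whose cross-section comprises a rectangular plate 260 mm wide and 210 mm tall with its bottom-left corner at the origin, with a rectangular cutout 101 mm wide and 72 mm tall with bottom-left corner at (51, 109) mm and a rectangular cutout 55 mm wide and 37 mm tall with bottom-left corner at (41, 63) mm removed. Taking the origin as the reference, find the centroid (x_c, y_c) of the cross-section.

plate: A = 260 × 210 = 54600.00, centroid at (130.00, 105.00).
hole 1: A = −(101 × 72) = -7272.00, centroid at (101.50, 145.00).
hole 2: A = −(55 × 37) = -2035.00, centroid at (68.50, 81.50).
ΣA = 45293.00 mm², ΣAx_c = 6220494.50 mm³, ΣAy_c = 4512707.50 mm³.
x_c = 6220494.50/45293.00 = 137.34 mm; y_c = 4512707.50/45293.00 = 99.63 mm.

x_c = 137.34 mm, y_c = 99.63 mm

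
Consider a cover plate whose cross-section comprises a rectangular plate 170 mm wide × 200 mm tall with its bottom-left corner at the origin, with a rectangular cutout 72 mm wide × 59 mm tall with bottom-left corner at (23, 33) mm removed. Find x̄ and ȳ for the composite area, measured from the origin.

Part | A | x̄ᵢ | ȳᵢ | A·x̄ᵢ | A·ȳᵢ
plate | 34000.00 | 85.00 | 100.00 | 2890000.00 | 3400000.00
hole | -4248.00 | 59.00 | 62.50 | -250632.00 | -265500.00
Σ | 29752.00 |  |  | 2639368.00 | 3134500.00
x̄ = 2639368.00 / 29752.00 = 88.71 mm
ȳ = 3134500.00 / 29752.00 = 105.35 mm

x̄ = 88.71 mm, ȳ = 105.35 mm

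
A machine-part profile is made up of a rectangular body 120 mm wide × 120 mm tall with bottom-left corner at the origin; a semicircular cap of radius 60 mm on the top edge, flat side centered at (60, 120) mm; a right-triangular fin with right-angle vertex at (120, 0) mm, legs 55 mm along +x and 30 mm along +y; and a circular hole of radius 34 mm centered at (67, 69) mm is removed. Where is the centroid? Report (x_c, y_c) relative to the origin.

rectangular body: A = 120 × 120 = 14400.00, centroid at (60.00, 60.00).
semicircular top: A = ½π·60² = 5654.87, centroid at (60.00, 145.46).
triangular fin: A = ½·55·30 = 825.00, centroid at (138.33, 10.00).
hole: A = −π·34² = -3631.68, centroid at (67.00, 69.00).
ΣA = 17248.19 mm²
ΣAx_c = (14400.00)(60.00) + (5654.87)(60.00) + (825.00)(138.33) + (-3631.68)(67.00) = 1074094.37 mm³
ΣAy_c = (14400.00)(60.00) + (5654.87)(145.46) + (825.00)(10.00) + (-3631.68)(69.00) = 1444248.02 mm³
x_c = 1074094.37 / 17248.19 = 62.27 mm
y_c = 1444248.02 / 17248.19 = 83.73 mm

x_c = 62.27 mm, y_c = 83.73 mm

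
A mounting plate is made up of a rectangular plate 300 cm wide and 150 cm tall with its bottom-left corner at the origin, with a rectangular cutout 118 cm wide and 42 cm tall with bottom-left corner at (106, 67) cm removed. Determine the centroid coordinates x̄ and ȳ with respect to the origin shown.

x̄ = 148.14 cm, ȳ = 73.39 cm

Part | A | x̄ᵢ | ȳᵢ | A·x̄ᵢ | A·ȳᵢ
plate | 45000.00 | 150.00 | 75.00 | 6750000.00 | 3375000.00
hole | -4956.00 | 165.00 | 88.00 | -817740.00 | -436128.00
Σ | 40044.00 |  |  | 5932260.00 | 2938872.00
x̄ = 5932260.00 / 40044.00 = 148.14 cm
ȳ = 2938872.00 / 40044.00 = 73.39 cm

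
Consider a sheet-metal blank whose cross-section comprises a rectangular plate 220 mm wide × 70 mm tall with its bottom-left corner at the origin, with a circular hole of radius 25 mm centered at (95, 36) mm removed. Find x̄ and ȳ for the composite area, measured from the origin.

plate: A = 220 × 70 = 15400.00, centroid at (110.00, 35.00).
hole: A = −π·25² = -1963.50, centroid at (95.00, 36.00).
ΣA = 13436.50 mm², ΣAx̄ = 1507467.94 mm³, ΣAȳ = 468314.17 mm³.
x̄ = 1507467.94/13436.50 = 112.19 mm; ȳ = 468314.17/13436.50 = 34.85 mm.

x̄ = 112.19 mm, ȳ = 34.85 mm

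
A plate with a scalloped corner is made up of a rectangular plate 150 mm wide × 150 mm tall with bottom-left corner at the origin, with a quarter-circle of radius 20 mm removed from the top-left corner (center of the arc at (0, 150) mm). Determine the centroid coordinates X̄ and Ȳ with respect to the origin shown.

Part | A | x̄ᵢ | ȳᵢ | A·x̄ᵢ | A·ȳᵢ
plate | 22500.00 | 75.00 | 75.00 | 1687500.00 | 1687500.00
removed quarter-circle | -314.16 | 8.49 | 141.51 | -2666.67 | -44457.22
Σ | 22185.84 |  |  | 1684833.33 | 1643042.78
X̄ = 1684833.33 / 22185.84 = 75.94 mm
Ȳ = 1643042.78 / 22185.84 = 74.06 mm

X̄ = 75.94 mm, Ȳ = 74.06 mm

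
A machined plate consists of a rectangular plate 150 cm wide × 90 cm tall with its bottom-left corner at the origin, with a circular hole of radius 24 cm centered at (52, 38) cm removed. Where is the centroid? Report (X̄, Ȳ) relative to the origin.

X̄ = 78.56 cm, Ȳ = 46.08 cm

Part | A | x̄ᵢ | ȳᵢ | A·x̄ᵢ | A·ȳᵢ
plate | 13500.00 | 75.00 | 45.00 | 1012500.00 | 607500.00
hole | -1809.56 | 52.00 | 38.00 | -94096.98 | -68763.18
Σ | 11690.44 |  |  | 918403.02 | 538736.82
X̄ = 918403.02 / 11690.44 = 78.56 cm
Ȳ = 538736.82 / 11690.44 = 46.08 cm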